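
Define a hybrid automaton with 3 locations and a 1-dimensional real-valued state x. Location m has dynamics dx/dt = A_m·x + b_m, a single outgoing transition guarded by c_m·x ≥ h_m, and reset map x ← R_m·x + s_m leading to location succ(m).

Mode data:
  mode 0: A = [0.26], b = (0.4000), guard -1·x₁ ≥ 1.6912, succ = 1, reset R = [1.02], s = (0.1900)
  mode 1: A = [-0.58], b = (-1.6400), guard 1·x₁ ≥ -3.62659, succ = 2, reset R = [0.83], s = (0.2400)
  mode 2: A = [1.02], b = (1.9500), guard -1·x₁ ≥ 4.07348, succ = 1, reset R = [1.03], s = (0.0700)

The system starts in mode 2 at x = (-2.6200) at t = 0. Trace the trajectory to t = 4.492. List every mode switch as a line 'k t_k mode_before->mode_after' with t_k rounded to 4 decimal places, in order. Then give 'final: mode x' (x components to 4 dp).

Mode 2: guard c·x = 4.0735 hit at Δt = 1.0940 (t = 1.0940), x⁻ = (-4.0735) → reset → x⁺ = (-4.1257), jump to mode 1
Mode 1: guard c·x = -3.6266 hit at Δt = 0.8367 (t = 1.9307), x⁻ = (-3.6266) → reset → x⁺ = (-2.7701), jump to mode 2
Mode 2: guard c·x = 4.0735 hit at Δt = 0.9056 (t = 2.8363), x⁻ = (-4.0735) → reset → x⁺ = (-4.1257), jump to mode 1
Mode 1: guard c·x = -3.6266 hit at Δt = 0.8367 (t = 3.6730), x⁻ = (-3.6266) → reset → x⁺ = (-2.7701), jump to mode 2
Mode 2: flow for 0.8190 to horizon, guard not reached → x = (-3.8907)

1 1.0940 2->1
2 1.9307 1->2
3 2.8363 2->1
4 3.6730 1->2
final: 2 -3.8907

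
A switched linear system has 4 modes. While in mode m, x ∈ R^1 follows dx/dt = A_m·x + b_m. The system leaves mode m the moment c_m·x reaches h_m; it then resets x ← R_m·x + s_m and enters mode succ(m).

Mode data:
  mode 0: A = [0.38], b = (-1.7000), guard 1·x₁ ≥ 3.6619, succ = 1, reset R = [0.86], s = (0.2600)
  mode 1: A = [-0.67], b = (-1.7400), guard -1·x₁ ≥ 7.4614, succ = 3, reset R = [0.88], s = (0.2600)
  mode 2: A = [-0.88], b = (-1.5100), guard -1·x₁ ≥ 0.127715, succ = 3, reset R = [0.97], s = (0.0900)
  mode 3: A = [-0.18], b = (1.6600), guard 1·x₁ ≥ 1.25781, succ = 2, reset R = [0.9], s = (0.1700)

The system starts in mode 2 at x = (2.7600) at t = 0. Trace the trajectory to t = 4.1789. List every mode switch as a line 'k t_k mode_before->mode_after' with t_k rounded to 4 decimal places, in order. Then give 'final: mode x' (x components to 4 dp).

1 1.1774 2->3
2 2.0124 3->2
3 2.7419 2->3
4 3.5769 3->2
final: 2 0.0609

Mode 2: guard c·x = 0.1277 hit at Δt = 1.1774 (t = 1.1774), x⁻ = (-0.1277) → reset → x⁺ = (-0.0339), jump to mode 3
Mode 3: guard c·x = 1.2578 hit at Δt = 0.8350 (t = 2.0124), x⁻ = (1.2578) → reset → x⁺ = (1.3020), jump to mode 2
Mode 2: guard c·x = 0.1277 hit at Δt = 0.7295 (t = 2.7419), x⁻ = (-0.1277) → reset → x⁺ = (-0.0339), jump to mode 3
Mode 3: guard c·x = 1.2578 hit at Δt = 0.8350 (t = 3.5769), x⁻ = (1.2578) → reset → x⁺ = (1.3020), jump to mode 2
Mode 2: flow for 0.6020 to horizon, guard not reached → x = (0.0609)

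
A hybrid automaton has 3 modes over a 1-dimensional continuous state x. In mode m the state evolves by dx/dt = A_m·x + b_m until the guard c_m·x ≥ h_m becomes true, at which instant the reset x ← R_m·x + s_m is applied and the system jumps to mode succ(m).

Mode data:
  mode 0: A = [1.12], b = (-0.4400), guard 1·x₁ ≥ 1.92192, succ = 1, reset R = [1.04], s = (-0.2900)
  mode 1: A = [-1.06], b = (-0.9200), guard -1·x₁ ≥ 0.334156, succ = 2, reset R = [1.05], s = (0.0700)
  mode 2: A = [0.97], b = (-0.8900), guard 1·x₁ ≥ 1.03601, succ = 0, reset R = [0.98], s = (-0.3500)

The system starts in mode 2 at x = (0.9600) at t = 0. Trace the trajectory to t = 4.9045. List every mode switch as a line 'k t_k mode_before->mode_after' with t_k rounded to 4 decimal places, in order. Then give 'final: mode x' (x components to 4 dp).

Mode 2: guard c·x = 1.0360 hit at Δt = 1.0576 (t = 1.0576), x⁻ = (1.0360) → reset → x⁺ = (0.6653), jump to mode 0
Mode 0: guard c·x = 1.9219 hit at Δt = 1.5402 (t = 2.5978), x⁻ = (1.9219) → reset → x⁺ = (1.7088), jump to mode 1
Mode 1: guard c·x = 0.3342 hit at Δt = 1.4852 (t = 4.0830), x⁻ = (-0.3342) → reset → x⁺ = (-0.2809), jump to mode 2
Mode 2: flow for 0.8215 to horizon, guard not reached → x = (-1.7412)

1 1.0576 2->0
2 2.5978 0->1
3 4.0830 1->2
final: 2 -1.7412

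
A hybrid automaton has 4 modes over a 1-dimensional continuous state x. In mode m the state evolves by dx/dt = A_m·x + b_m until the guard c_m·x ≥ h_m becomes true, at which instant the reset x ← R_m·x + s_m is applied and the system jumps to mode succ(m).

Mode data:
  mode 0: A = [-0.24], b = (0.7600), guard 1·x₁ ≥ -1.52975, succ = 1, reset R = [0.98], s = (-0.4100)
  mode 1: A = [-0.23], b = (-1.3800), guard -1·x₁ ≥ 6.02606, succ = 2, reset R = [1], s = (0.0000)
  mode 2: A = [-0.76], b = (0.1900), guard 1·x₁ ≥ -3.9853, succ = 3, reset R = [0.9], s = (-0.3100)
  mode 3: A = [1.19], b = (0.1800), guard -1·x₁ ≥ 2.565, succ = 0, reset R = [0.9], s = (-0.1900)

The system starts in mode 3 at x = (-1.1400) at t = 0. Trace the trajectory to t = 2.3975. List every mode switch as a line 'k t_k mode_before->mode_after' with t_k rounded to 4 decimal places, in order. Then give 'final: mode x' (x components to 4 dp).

Mode 3: guard c·x = 2.5650 hit at Δt = 0.7500 (t = 0.7500), x⁻ = (-2.5650) → reset → x⁺ = (-2.4985), jump to mode 0
Mode 0: guard c·x = -1.5297 hit at Δt = 0.7814 (t = 1.5314), x⁻ = (-1.5298) → reset → x⁺ = (-1.9092), jump to mode 1
Mode 1: flow for 0.8661 to horizon, guard not reached → x = (-2.6480)

1 0.7500 3->0
2 1.5314 0->1
final: 1 -2.6480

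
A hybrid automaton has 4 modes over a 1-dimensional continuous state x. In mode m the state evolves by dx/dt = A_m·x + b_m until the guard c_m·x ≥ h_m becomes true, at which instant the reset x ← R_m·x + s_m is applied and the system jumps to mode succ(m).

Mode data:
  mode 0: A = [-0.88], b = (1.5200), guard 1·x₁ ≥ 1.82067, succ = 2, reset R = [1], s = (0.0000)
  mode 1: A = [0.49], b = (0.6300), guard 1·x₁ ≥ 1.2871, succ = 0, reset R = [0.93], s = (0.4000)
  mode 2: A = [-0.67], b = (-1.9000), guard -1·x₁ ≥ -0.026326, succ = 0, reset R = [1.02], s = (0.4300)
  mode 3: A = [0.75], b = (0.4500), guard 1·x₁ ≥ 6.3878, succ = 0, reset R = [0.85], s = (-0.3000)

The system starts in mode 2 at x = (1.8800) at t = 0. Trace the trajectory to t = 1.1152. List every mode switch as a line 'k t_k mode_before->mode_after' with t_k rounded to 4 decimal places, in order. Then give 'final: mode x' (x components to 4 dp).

1 0.7453 2->0
final: 0 0.8098

Mode 2: guard c·x = -0.0263 hit at Δt = 0.7453 (t = 0.7453), x⁻ = (0.0263) → reset → x⁺ = (0.4569), jump to mode 0
Mode 0: flow for 0.3699 to horizon, guard not reached → x = (0.8098)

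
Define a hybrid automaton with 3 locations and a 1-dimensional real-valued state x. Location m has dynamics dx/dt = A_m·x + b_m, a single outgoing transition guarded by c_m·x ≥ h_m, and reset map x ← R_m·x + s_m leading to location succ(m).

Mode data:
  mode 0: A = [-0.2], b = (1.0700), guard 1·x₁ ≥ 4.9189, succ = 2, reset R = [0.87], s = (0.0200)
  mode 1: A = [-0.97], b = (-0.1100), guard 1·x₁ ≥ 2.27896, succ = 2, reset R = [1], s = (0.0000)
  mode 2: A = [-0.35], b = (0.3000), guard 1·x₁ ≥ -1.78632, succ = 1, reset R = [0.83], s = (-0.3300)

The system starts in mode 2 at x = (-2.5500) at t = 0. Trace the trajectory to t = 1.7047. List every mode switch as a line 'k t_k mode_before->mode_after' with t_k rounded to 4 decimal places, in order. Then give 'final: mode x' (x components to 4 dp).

1 0.7251 2->1
final: 1 -0.7704

Mode 2: guard c·x = -1.7863 hit at Δt = 0.7251 (t = 0.7251), x⁻ = (-1.7863) → reset → x⁺ = (-1.8126), jump to mode 1
Mode 1: flow for 0.9796 to horizon, guard not reached → x = (-0.7704)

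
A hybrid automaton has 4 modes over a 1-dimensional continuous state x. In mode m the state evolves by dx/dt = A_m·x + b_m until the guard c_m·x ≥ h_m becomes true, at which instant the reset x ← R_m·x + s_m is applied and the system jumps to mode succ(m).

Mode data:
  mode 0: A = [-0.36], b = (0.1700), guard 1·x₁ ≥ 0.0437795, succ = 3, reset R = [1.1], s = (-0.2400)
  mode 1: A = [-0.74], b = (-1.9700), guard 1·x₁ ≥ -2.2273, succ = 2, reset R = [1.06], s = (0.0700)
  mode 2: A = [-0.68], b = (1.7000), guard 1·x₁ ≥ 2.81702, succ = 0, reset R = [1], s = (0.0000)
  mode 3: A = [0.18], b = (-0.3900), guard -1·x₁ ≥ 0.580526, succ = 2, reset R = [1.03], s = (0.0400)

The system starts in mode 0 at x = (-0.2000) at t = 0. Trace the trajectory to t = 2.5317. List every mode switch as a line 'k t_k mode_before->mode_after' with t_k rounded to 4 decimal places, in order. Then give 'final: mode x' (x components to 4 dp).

Mode 0: guard c·x = 0.0438 hit at Δt = 1.2512 (t = 1.2512), x⁻ = (0.0438) → reset → x⁺ = (-0.1918), jump to mode 3
Mode 3: guard c·x = 0.5805 hit at Δt = 0.8475 (t = 2.0987), x⁻ = (-0.5805) → reset → x⁺ = (-0.5579), jump to mode 2
Mode 2: flow for 0.4330 to horizon, guard not reached → x = (0.2220)

1 1.2512 0->3
2 2.0987 3->2
final: 2 0.2220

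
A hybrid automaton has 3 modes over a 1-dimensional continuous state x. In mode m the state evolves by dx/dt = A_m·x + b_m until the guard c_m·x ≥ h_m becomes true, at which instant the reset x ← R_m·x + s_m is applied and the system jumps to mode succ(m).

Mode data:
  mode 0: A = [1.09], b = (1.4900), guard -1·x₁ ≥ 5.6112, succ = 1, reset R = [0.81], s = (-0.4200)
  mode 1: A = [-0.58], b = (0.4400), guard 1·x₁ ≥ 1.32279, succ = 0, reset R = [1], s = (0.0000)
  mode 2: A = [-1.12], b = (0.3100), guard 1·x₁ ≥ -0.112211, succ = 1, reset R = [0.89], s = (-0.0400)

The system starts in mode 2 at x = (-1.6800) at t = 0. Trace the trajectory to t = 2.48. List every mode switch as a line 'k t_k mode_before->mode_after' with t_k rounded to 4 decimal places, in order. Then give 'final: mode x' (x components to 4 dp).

1 1.4424 2->1
final: 1 0.2664

Mode 2: guard c·x = -0.1122 hit at Δt = 1.4424 (t = 1.4424), x⁻ = (-0.1122) → reset → x⁺ = (-0.1399), jump to mode 1
Mode 1: flow for 1.0376 to horizon, guard not reached → x = (0.2664)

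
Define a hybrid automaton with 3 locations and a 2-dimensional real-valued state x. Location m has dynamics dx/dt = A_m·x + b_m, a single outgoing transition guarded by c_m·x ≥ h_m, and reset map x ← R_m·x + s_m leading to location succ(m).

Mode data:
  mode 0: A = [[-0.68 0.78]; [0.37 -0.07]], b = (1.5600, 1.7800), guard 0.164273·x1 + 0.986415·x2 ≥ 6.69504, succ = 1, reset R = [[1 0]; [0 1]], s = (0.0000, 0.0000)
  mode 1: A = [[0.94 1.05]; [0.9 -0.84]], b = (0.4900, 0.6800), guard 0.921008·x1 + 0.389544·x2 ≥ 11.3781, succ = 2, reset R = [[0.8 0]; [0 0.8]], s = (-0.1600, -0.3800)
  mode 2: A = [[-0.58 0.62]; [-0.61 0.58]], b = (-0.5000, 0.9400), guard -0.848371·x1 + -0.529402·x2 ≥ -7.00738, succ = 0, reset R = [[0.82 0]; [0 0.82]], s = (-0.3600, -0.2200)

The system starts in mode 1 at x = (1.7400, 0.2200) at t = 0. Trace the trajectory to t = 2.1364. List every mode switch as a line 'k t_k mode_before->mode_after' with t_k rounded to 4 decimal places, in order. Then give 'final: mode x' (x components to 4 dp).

1 1.2334 1->2
2 1.6702 2->0
final: 0 5.2280 3.3015

Mode 1: guard c·x = 11.3781 hit at Δt = 1.2334 (t = 1.2334), x⁻ = (10.4662, 4.4632) → reset → x⁺ = (8.2130, 3.1906), jump to mode 2
Mode 2: guard c·x = -7.0074 hit at Δt = 0.4368 (t = 1.6702), x⁻ = (6.8303, 2.2908) → reset → x⁺ = (5.2409, 1.6584), jump to mode 0
Mode 0: flow for 0.4662 to horizon, guard not reached → x = (5.2280, 3.3015)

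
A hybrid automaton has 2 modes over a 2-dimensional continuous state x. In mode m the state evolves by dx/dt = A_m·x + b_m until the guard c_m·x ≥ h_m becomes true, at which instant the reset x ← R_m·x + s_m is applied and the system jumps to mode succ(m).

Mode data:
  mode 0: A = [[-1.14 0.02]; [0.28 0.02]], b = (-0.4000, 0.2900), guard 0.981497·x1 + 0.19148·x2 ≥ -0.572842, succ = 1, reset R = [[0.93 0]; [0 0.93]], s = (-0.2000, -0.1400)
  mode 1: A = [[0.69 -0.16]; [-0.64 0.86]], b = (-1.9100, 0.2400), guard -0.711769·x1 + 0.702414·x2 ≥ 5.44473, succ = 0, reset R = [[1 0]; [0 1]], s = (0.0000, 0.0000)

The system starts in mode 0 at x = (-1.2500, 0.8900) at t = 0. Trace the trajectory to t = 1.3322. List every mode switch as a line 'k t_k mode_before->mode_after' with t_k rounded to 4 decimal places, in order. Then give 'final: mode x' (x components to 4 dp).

1 0.6691 0->1
final: 1 -3.2280 2.5310

Mode 0: guard c·x = -0.5728 hit at Δt = 0.6691 (t = 0.6691), x⁻ = (-0.7618, 0.9133) → reset → x⁺ = (-0.9085, 0.7094), jump to mode 1
Mode 1: flow for 0.6631 to horizon, guard not reached → x = (-3.2280, 2.5310)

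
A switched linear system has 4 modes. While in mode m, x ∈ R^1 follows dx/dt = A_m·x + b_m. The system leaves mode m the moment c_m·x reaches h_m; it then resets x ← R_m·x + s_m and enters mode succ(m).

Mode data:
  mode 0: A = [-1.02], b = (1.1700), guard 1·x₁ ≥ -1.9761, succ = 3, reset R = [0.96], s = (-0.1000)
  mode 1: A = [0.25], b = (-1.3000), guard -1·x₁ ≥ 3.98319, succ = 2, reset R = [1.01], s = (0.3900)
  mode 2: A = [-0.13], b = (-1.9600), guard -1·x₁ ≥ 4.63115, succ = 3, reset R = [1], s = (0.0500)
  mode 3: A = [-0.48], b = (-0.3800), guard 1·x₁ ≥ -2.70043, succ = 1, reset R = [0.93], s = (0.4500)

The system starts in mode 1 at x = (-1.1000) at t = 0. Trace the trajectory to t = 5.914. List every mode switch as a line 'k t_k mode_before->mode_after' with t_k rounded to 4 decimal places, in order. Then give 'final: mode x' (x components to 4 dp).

1 1.5073 1->2
2 2.2093 2->3
3 3.6380 3->1
4 4.5772 1->2
5 5.2792 2->3
final: 3 -3.5858

Mode 1: guard c·x = 3.9832 hit at Δt = 1.5073 (t = 1.5073), x⁻ = (-3.9832) → reset → x⁺ = (-3.6330), jump to mode 2
Mode 2: guard c·x = 4.6311 hit at Δt = 0.7020 (t = 2.2093), x⁻ = (-4.6311) → reset → x⁺ = (-4.5812), jump to mode 3
Mode 3: guard c·x = -2.7004 hit at Δt = 1.4287 (t = 3.6380), x⁻ = (-2.7004) → reset → x⁺ = (-2.0614), jump to mode 1
Mode 1: guard c·x = 3.9832 hit at Δt = 0.9392 (t = 4.5772), x⁻ = (-3.9832) → reset → x⁺ = (-3.6330), jump to mode 2
Mode 2: guard c·x = 4.6311 hit at Δt = 0.7020 (t = 5.2792), x⁻ = (-4.6311) → reset → x⁺ = (-4.5812), jump to mode 3
Mode 3: flow for 0.6348 to horizon, guard not reached → x = (-3.5858)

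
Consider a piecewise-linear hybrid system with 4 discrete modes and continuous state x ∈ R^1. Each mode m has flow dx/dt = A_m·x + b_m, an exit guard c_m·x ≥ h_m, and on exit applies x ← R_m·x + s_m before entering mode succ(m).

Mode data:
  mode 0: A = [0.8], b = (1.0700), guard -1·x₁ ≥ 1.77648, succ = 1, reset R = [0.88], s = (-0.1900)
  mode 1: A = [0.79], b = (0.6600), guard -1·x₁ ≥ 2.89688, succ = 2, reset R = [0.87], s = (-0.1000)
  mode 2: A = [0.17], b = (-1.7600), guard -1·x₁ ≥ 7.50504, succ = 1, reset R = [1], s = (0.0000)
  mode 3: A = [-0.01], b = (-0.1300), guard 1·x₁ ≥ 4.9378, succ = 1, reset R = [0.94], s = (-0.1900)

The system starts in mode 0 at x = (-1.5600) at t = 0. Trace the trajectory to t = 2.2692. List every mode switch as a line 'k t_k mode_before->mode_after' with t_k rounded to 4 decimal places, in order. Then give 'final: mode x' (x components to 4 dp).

Mode 0: guard c·x = 1.7765 hit at Δt = 0.8494 (t = 0.8494), x⁻ = (-1.7765) → reset → x⁺ = (-1.7533), jump to mode 1
Mode 1: guard c·x = 2.8969 hit at Δt = 1.0242 (t = 1.8736), x⁻ = (-2.8969) → reset → x⁺ = (-2.6203), jump to mode 2
Mode 2: flow for 0.3956 to horizon, guard not reached → x = (-3.5228)

1 0.8494 0->1
2 1.8736 1->2
final: 2 -3.5228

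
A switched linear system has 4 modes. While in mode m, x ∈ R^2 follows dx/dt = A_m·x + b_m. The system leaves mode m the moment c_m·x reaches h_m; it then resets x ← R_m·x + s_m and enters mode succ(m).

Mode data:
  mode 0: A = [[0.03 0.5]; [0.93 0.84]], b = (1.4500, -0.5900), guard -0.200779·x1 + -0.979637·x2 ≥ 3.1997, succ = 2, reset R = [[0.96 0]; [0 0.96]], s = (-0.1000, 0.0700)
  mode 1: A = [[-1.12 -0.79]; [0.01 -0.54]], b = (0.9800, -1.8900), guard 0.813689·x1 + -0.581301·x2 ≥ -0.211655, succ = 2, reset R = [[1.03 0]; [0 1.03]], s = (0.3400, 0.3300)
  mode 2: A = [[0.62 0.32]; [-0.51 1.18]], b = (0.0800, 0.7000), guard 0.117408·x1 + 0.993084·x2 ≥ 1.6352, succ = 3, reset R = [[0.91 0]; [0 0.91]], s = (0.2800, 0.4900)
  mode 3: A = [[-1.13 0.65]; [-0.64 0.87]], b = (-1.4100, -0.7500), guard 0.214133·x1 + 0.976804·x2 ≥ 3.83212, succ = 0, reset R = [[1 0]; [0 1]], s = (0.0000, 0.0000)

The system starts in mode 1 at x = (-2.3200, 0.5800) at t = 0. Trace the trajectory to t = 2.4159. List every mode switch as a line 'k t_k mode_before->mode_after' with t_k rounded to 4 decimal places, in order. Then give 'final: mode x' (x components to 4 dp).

Mode 1: guard c·x = -0.2117 hit at Δt = 0.6210 (t = 0.6210), x⁻ = (-0.6815, -0.5898) → reset → x⁺ = (-0.3619, -0.2775), jump to mode 2
Mode 2: guard c·x = 1.6352 hit at Δt = 1.3439 (t = 1.9649), x⁻ = (-0.4468, 1.6994) → reset → x⁺ = (-0.1266, 2.0365), jump to mode 3
Mode 3: flow for 0.4510 to horizon, guard not reached → x = (-0.0361, 2.6343)

1 0.6210 1->2
2 1.9649 2->3
final: 3 -0.0361 2.6343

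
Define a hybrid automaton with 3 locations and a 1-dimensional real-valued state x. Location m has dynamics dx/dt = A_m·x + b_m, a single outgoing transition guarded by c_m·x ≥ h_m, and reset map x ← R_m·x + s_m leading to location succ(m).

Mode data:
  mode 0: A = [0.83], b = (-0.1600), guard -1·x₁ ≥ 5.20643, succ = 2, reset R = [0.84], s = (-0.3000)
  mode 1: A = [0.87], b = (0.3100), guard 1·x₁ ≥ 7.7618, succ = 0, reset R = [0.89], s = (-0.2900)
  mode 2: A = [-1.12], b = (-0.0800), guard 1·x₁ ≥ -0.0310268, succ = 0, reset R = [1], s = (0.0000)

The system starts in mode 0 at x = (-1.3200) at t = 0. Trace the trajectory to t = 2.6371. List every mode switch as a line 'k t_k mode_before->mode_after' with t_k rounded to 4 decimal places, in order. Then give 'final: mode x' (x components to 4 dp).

1 1.5329 0->2
final: 2 -1.4076

Mode 0: guard c·x = 5.2064 hit at Δt = 1.5329 (t = 1.5329), x⁻ = (-5.2064) → reset → x⁺ = (-4.6734), jump to mode 2
Mode 2: flow for 1.1042 to horizon, guard not reached → x = (-1.4076)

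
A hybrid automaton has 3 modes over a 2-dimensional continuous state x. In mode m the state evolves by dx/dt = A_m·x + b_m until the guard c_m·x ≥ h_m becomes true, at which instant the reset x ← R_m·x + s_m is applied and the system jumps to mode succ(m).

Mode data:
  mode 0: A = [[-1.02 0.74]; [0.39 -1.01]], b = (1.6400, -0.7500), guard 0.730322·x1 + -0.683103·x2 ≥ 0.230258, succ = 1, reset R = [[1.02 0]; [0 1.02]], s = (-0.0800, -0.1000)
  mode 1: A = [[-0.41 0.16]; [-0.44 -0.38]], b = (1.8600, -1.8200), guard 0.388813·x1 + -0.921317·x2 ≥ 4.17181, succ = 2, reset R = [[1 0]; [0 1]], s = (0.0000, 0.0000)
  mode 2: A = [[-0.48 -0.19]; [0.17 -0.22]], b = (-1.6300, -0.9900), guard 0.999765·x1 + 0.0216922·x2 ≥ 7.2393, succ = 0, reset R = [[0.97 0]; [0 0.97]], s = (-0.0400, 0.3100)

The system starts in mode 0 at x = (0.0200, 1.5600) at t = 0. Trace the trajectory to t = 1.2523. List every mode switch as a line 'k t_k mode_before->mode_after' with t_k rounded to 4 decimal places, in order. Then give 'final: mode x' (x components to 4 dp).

1 0.5192 0->1
final: 1 1.8337 -1.0922

Mode 0: guard c·x = 0.2303 hit at Δt = 0.5192 (t = 0.5192), x⁻ = (0.9859, 0.7170) → reset → x⁺ = (0.9256, 0.6313), jump to mode 1
Mode 1: flow for 0.7331 to horizon, guard not reached → x = (1.8337, -1.0922)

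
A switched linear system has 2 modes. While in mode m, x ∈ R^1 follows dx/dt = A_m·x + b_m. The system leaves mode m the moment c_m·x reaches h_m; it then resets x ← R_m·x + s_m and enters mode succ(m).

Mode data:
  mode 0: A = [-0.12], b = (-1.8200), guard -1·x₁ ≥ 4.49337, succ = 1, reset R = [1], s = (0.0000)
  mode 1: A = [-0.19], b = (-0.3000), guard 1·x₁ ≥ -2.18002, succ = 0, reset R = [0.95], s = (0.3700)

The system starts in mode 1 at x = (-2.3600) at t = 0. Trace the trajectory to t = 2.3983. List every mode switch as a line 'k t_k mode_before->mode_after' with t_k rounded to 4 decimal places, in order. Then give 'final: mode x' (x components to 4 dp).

Mode 1: guard c·x = -2.1800 hit at Δt = 1.3786 (t = 1.3786), x⁻ = (-2.1800) → reset → x⁺ = (-1.7010), jump to mode 0
Mode 0: flow for 1.0197 to horizon, guard not reached → x = (-3.2520)

1 1.3786 1->0
final: 0 -3.2520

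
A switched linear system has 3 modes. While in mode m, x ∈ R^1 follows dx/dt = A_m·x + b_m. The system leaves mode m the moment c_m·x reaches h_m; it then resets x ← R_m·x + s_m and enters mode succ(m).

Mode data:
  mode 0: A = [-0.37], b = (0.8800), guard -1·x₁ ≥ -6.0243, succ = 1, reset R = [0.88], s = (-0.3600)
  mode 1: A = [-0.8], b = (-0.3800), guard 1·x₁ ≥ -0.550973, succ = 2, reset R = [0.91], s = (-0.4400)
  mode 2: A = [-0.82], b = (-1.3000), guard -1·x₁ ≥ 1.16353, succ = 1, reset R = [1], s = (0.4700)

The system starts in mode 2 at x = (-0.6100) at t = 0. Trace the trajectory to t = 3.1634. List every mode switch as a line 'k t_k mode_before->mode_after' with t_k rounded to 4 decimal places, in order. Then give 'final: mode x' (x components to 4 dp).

Mode 2: guard c·x = 1.1635 hit at Δt = 1.0222 (t = 1.0222), x⁻ = (-1.1635) → reset → x⁺ = (-0.6935), jump to mode 1
Mode 1: guard c·x = -0.5510 hit at Δt = 1.3207 (t = 2.3429), x⁻ = (-0.5510) → reset → x⁺ = (-0.9414), jump to mode 2
Mode 2: guard c·x = 1.1635 hit at Δt = 0.5159 (t = 2.8588), x⁻ = (-1.1635) → reset → x⁺ = (-0.6935), jump to mode 1
Mode 1: flow for 0.3046 to horizon, guard not reached → x = (-0.6463)

1 1.0222 2->1
2 2.3429 1->2
3 2.8588 2->1
final: 1 -0.6463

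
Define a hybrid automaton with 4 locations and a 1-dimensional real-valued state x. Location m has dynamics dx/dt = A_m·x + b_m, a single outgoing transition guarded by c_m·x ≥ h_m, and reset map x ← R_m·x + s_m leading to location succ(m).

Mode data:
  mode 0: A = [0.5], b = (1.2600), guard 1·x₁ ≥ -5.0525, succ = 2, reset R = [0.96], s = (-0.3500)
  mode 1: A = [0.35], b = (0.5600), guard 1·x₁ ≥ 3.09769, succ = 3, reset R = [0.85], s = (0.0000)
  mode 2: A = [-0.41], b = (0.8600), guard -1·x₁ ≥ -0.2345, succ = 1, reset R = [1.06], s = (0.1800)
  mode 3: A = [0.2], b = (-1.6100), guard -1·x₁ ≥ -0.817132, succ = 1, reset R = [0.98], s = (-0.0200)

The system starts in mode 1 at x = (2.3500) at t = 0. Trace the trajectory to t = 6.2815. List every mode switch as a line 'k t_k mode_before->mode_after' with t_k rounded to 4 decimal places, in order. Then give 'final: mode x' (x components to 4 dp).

Mode 1: guard c·x = 3.0977 hit at Δt = 0.4953 (t = 0.4953), x⁻ = (3.0977) → reset → x⁺ = (2.6330), jump to mode 3
Mode 3: guard c·x = -0.8171 hit at Δt = 1.4455 (t = 1.9408), x⁻ = (0.8171) → reset → x⁺ = (0.7808), jump to mode 1
Mode 1: guard c·x = 3.0977 hit at Δt = 1.9418 (t = 3.8826), x⁻ = (3.0977) → reset → x⁺ = (2.6330), jump to mode 3
Mode 3: guard c·x = -0.8171 hit at Δt = 1.4455 (t = 5.3281), x⁻ = (0.8171) → reset → x⁺ = (0.7808), jump to mode 1
Mode 1: flow for 0.9534 to horizon, guard not reached → x = (1.7238)

1 0.4953 1->3
2 1.9408 3->1
3 3.8826 1->3
4 5.3281 3->1
final: 1 1.7238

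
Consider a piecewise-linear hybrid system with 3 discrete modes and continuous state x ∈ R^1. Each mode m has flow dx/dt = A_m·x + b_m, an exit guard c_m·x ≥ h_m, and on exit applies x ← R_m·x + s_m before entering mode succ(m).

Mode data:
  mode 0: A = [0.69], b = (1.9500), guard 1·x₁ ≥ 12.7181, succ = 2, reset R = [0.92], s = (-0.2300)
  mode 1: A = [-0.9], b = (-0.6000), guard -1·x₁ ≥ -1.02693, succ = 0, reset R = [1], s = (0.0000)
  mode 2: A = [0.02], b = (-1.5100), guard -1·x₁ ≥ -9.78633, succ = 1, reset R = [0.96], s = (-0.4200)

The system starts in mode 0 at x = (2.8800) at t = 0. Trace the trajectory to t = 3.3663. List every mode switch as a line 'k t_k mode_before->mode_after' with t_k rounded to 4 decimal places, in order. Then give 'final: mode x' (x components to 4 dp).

Mode 0: guard c·x = 12.7181 hit at Δt = 1.4524 (t = 1.4524), x⁻ = (12.7181) → reset → x⁺ = (11.4707), jump to mode 2
Mode 2: guard c·x = -9.7863 hit at Δt = 1.2983 (t = 2.7507), x⁻ = (9.7863) → reset → x⁺ = (8.9749), jump to mode 1
Mode 1: flow for 0.6156 to horizon, guard not reached → x = (4.8734)

1 1.4524 0->2
2 2.7507 2->1
final: 1 4.8734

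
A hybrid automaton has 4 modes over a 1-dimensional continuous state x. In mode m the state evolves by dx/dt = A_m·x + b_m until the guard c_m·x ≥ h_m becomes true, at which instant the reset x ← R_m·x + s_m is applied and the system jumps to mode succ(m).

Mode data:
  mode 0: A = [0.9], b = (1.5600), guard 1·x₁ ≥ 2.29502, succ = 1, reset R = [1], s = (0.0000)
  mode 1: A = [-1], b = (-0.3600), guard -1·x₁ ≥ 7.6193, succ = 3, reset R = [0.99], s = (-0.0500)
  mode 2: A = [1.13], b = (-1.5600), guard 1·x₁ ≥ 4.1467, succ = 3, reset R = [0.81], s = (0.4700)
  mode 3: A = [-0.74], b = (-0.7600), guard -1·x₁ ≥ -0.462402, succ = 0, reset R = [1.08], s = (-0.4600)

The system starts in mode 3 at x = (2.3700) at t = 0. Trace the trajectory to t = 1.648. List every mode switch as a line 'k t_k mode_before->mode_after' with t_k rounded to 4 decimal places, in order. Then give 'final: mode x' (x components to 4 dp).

Mode 3: guard c·x = -0.4624 hit at Δt = 1.1142 (t = 1.1142), x⁻ = (0.4624) → reset → x⁺ = (0.0394), jump to mode 0
Mode 0: flow for 0.5338 to horizon, guard not reached → x = (1.1327)

1 1.1142 3->0
final: 0 1.1327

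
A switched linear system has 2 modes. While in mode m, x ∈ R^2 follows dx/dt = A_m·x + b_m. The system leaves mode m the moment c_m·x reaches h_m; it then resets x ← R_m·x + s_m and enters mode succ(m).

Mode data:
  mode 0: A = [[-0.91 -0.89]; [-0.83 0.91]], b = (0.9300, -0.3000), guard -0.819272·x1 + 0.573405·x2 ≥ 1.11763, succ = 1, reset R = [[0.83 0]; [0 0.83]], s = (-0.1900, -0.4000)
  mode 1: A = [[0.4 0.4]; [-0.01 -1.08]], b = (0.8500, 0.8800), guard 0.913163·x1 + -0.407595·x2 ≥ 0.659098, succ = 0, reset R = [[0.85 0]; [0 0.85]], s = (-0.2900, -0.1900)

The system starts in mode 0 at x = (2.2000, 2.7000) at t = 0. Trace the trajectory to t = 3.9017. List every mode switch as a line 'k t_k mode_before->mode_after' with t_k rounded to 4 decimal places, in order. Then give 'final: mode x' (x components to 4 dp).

Mode 0: guard c·x = 1.1176 hit at Δt = 0.4458 (t = 0.4458), x⁻ = (0.8616, 3.1802) → reset → x⁺ = (0.5251, 2.2395), jump to mode 1
Mode 1: guard c·x = 0.6591 hit at Δt = 0.4669 (t = 0.9127), x⁻ = (1.4679, 1.6715) → reset → x⁺ = (0.9577, 1.2308), jump to mode 0
Mode 0: guard c·x = 1.1176 hit at Δt = 1.1610 (t = 2.0737), x⁻ = (0.0211, 1.9793) → reset → x⁺ = (-0.1725, 1.2428), jump to mode 1
Mode 1: guard c·x = 0.6591 hit at Δt = 0.9044 (t = 2.9782), x⁻ = (1.1559, 0.9727) → reset → x⁺ = (0.6926, 0.6368), jump to mode 0
Mode 0: flow for 0.9235 to horizon, guard not reached → x = (0.6281, 0.2766)

1 0.4458 0->1
2 0.9127 1->0
3 2.0737 0->1
4 2.9782 1->0
final: 0 0.6281 0.2766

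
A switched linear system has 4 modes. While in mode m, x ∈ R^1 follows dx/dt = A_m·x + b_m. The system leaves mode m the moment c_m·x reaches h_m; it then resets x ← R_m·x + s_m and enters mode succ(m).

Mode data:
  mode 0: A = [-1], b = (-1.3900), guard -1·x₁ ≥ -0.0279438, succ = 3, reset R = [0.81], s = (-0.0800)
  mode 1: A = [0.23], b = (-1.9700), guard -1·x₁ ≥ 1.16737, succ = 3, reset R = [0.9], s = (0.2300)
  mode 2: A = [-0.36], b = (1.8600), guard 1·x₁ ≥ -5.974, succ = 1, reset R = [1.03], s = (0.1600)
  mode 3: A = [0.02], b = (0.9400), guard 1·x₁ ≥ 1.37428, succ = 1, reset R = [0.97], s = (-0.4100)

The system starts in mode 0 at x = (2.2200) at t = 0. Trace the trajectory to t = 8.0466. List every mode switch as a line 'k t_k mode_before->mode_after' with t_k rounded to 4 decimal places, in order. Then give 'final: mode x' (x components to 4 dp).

Mode 0: guard c·x = -0.0279 hit at Δt = 0.9345 (t = 0.9345), x⁻ = (0.0279) → reset → x⁺ = (-0.0574), jump to mode 3
Mode 3: guard c·x = 1.3743 hit at Δt = 1.5021 (t = 2.4366), x⁻ = (1.3743) → reset → x⁺ = (0.9231), jump to mode 1
Mode 1: guard c·x = 1.1674 hit at Δt = 1.0513 (t = 3.4879), x⁻ = (-1.1674) → reset → x⁺ = (-0.8206), jump to mode 3
Mode 3: guard c·x = 1.3743 hit at Δt = 2.3218 (t = 5.8097), x⁻ = (1.3743) → reset → x⁺ = (0.9231), jump to mode 1
Mode 1: guard c·x = 1.1674 hit at Δt = 1.0513 (t = 6.8610), x⁻ = (-1.1674) → reset → x⁺ = (-0.8206), jump to mode 3
Mode 3: flow for 1.1856 to horizon, guard not reached → x = (0.2875)

1 0.9345 0->3
2 2.4366 3->1
3 3.4879 1->3
4 5.8097 3->1
5 6.8610 1->3
final: 3 0.2875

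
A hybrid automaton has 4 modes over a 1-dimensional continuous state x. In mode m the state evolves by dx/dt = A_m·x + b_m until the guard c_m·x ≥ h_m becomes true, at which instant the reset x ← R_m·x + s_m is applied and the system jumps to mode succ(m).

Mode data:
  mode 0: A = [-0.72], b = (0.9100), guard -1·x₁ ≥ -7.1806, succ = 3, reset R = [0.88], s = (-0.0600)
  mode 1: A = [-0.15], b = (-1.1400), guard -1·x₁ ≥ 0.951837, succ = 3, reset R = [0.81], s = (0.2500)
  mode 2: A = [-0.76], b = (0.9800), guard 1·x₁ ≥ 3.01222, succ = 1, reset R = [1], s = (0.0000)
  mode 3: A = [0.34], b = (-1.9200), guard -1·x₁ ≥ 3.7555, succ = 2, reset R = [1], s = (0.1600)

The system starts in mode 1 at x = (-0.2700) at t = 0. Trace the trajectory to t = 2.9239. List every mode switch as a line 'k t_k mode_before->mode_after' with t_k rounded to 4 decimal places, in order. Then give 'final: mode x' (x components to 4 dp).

Mode 1: guard c·x = 0.9518 hit at Δt = 0.6509 (t = 0.6509), x⁻ = (-0.9518) → reset → x⁺ = (-0.5210), jump to mode 3
Mode 3: guard c·x = 3.7555 hit at Δt = 1.2400 (t = 1.8909), x⁻ = (-3.7555) → reset → x⁺ = (-3.5955), jump to mode 2
Mode 2: flow for 1.0330 to horizon, guard not reached → x = (-0.9385)

1 0.6509 1->3
2 1.8909 3->2
final: 2 -0.9385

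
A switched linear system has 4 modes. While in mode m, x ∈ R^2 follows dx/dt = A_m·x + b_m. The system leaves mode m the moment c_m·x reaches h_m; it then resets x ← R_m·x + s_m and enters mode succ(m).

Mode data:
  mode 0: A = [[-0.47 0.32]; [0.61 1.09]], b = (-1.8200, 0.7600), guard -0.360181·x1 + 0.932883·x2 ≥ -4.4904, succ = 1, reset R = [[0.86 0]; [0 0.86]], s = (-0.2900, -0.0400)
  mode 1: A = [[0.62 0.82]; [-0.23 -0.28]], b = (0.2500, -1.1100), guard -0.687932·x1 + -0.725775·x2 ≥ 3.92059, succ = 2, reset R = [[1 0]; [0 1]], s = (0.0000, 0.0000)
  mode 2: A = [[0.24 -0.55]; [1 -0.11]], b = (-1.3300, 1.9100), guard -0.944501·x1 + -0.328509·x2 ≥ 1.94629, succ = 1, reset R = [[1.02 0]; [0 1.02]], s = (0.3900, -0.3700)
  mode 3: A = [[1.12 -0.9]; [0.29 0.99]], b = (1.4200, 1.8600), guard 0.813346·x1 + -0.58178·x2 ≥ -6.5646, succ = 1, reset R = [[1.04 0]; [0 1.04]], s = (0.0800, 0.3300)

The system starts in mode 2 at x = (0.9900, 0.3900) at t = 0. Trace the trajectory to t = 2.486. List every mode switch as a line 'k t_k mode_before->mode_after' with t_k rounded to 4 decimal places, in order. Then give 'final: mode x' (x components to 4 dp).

1 1.5421 2->1
final: 1 -2.6769 0.8671

Mode 2: guard c·x = 1.9463 hit at Δt = 1.5421 (t = 1.5421), x⁻ = (-2.7694, 2.0378) → reset → x⁺ = (-2.4348, 1.7086), jump to mode 1
Mode 1: flow for 0.9439 to horizon, guard not reached → x = (-2.6769, 0.8671)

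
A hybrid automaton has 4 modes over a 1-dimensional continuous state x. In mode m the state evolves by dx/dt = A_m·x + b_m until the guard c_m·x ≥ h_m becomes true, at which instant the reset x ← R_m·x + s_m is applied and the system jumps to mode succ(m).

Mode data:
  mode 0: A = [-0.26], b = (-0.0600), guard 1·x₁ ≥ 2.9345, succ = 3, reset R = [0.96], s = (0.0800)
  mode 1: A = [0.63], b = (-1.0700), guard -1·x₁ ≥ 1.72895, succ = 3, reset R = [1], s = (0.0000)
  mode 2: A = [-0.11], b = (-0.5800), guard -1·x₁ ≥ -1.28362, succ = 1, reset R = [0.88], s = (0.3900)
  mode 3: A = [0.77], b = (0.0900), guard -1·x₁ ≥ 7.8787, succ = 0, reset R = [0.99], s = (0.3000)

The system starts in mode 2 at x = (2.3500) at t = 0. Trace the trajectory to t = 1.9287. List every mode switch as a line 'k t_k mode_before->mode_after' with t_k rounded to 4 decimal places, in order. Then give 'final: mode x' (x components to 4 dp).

Mode 2: guard c·x = -1.2836 hit at Δt = 1.3700 (t = 1.3700), x⁻ = (1.2836) → reset → x⁺ = (1.5196), jump to mode 1
Mode 1: flow for 0.5587 to horizon, guard not reached → x = (1.4441)

1 1.3700 2->1
final: 1 1.4441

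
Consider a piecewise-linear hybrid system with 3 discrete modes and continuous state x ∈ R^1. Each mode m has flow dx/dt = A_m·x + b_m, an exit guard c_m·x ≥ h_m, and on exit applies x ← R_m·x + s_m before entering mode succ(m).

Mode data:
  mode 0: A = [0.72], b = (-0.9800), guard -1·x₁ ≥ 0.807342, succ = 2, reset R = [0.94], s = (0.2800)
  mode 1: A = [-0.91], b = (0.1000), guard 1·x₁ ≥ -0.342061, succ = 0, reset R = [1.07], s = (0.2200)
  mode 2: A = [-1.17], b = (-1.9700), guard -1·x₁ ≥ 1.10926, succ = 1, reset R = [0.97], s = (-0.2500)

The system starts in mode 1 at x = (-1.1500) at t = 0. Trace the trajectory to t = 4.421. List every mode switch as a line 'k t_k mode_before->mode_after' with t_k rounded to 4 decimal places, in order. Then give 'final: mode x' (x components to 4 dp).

1 1.1266 1->0
2 1.6319 0->2
3 2.2649 2->1
4 3.5352 1->0
5 4.0405 0->2
final: 2 -0.9118

Mode 1: guard c·x = -0.3421 hit at Δt = 1.1266 (t = 1.1266), x⁻ = (-0.3421) → reset → x⁺ = (-0.1460), jump to mode 0
Mode 0: guard c·x = 0.8073 hit at Δt = 0.5053 (t = 1.6319), x⁻ = (-0.8073) → reset → x⁺ = (-0.4789), jump to mode 2
Mode 2: guard c·x = 1.1093 hit at Δt = 0.6330 (t = 2.2649), x⁻ = (-1.1093) → reset → x⁺ = (-1.3260), jump to mode 1
Mode 1: guard c·x = -0.3421 hit at Δt = 1.2703 (t = 3.5352), x⁻ = (-0.3421) → reset → x⁺ = (-0.1460), jump to mode 0
Mode 0: guard c·x = 0.8073 hit at Δt = 0.5053 (t = 4.0405), x⁻ = (-0.8073) → reset → x⁺ = (-0.4789), jump to mode 2
Mode 2: flow for 0.3805 to horizon, guard not reached → x = (-0.9118)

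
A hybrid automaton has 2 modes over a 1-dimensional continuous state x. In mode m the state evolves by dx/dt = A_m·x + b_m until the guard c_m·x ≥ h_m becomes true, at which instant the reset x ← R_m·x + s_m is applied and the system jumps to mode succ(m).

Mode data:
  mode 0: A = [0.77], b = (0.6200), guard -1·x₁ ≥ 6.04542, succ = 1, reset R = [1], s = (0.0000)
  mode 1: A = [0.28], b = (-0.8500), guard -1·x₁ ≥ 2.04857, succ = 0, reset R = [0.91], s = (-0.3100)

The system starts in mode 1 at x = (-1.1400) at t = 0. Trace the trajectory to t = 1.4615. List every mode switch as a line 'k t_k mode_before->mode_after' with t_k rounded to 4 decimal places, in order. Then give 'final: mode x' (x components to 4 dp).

Mode 1: guard c·x = 2.0486 hit at Δt = 0.7031 (t = 0.7031), x⁻ = (-2.0486) → reset → x⁺ = (-2.1742), jump to mode 0
Mode 0: flow for 0.7584 to horizon, guard not reached → x = (-3.2600)

1 0.7031 1->0
final: 0 -3.2600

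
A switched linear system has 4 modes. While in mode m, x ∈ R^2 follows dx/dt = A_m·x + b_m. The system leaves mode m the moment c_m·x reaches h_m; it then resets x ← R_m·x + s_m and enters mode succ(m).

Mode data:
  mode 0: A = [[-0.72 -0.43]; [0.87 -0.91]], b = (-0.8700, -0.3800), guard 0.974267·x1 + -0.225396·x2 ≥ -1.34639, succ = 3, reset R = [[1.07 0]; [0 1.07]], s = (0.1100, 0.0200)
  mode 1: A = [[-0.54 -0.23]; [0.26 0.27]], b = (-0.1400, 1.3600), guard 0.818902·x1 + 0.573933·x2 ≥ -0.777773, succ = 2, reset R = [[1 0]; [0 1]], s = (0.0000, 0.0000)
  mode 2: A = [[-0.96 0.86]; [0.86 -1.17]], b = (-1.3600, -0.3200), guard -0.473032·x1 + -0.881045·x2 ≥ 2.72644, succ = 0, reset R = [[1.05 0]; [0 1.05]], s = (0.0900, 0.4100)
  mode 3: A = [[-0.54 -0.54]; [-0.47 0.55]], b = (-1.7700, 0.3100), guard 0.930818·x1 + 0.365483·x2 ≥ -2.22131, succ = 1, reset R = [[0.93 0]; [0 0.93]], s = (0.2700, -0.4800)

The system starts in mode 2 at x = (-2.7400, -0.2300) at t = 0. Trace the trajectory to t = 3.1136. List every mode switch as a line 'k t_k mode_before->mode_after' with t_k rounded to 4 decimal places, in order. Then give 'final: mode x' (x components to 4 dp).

1 1.2415 2->0
2 1.8299 0->3
3 2.7341 3->1
final: 1 -0.9095 -2.0349

Mode 2: guard c·x = 2.7264 hit at Δt = 1.2415 (t = 1.2415), x⁻ = (-2.6088, -1.6939) → reset → x⁺ = (-2.6492, -1.3686), jump to mode 0
Mode 0: guard c·x = -1.3464 hit at Δt = 0.5884 (t = 1.8299), x⁻ = (-1.8064, -1.8345) → reset → x⁺ = (-1.8228, -1.9430), jump to mode 3
Mode 3: guard c·x = -2.2213 hit at Δt = 0.9042 (t = 2.7341), x⁻ = (-1.6493, -1.8772) → reset → x⁺ = (-1.2639, -2.2258), jump to mode 1
Mode 1: flow for 0.3795 to horizon, guard not reached → x = (-0.9095, -2.0349)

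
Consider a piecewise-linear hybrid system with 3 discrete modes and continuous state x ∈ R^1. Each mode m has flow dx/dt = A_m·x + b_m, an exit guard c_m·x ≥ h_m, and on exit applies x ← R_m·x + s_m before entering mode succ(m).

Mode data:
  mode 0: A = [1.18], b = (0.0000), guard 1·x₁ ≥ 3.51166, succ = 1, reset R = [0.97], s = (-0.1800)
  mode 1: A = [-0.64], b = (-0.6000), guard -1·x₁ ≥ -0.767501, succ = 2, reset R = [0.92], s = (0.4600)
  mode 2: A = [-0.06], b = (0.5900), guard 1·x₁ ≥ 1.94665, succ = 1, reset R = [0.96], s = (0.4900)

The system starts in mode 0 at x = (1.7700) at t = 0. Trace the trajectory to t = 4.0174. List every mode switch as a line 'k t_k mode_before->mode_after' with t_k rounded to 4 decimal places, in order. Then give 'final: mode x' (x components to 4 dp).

1 0.5806 0->1
2 1.9757 1->2
3 3.5486 2->1
final: 1 1.5044

Mode 0: guard c·x = 3.5117 hit at Δt = 0.5806 (t = 0.5806), x⁻ = (3.5117) → reset → x⁺ = (3.2263), jump to mode 1
Mode 1: guard c·x = -0.7675 hit at Δt = 1.3951 (t = 1.9757), x⁻ = (0.7675) → reset → x⁺ = (1.1661), jump to mode 2
Mode 2: guard c·x = 1.9466 hit at Δt = 1.5729 (t = 3.5486), x⁻ = (1.9466) → reset → x⁺ = (2.3588), jump to mode 1
Mode 1: flow for 0.4688 to horizon, guard not reached → x = (1.5044)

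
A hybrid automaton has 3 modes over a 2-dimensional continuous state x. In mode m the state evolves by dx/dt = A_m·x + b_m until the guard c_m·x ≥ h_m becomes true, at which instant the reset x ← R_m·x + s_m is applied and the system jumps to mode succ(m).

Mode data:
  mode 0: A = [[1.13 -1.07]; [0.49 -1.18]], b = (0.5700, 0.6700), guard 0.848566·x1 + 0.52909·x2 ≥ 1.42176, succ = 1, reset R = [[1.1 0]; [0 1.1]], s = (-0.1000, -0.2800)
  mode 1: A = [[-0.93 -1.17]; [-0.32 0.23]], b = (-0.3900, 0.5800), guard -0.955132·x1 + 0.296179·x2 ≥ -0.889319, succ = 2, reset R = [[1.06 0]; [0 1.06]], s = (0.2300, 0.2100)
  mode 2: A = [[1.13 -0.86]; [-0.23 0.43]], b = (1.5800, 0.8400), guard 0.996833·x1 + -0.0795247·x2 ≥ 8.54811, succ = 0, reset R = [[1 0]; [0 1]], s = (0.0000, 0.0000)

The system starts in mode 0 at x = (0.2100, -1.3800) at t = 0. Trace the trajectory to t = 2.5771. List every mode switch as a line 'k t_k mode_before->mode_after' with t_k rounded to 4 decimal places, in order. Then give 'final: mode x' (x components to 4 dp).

1 0.6377 0->1
2 1.5433 1->2
final: 2 6.6938 -0.0828

Mode 0: guard c·x = 1.4218 hit at Δt = 0.6377 (t = 0.6377), x⁻ = (1.7493, -0.1185) → reset → x⁺ = (1.8243, -0.4103), jump to mode 1
Mode 1: guard c·x = -0.8893 hit at Δt = 0.9056 (t = 1.5433), x⁻ = (0.8275, -0.3341) → reset → x⁺ = (1.1071, -0.1441), jump to mode 2
Mode 2: flow for 1.0338 to horizon, guard not reached → x = (6.6938, -0.0828)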